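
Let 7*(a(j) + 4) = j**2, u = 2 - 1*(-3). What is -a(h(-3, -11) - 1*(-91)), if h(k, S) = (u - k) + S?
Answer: -7716/7 ≈ -1102.3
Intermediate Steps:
u = 5 (u = 2 + 3 = 5)
h(k, S) = 5 + S - k (h(k, S) = (5 - k) + S = 5 + S - k)
a(j) = -4 + j**2/7
-a(h(-3, -11) - 1*(-91)) = -(-4 + ((5 - 11 - 1*(-3)) - 1*(-91))**2/7) = -(-4 + ((5 - 11 + 3) + 91)**2/7) = -(-4 + (-3 + 91)**2/7) = -(-4 + (1/7)*88**2) = -(-4 + (1/7)*7744) = -(-4 + 7744/7) = -1*7716/7 = -7716/7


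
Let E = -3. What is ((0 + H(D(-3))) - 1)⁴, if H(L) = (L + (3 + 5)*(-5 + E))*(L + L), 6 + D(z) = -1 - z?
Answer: 86935932801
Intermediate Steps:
D(z) = -7 - z (D(z) = -6 + (-1 - z) = -7 - z)
H(L) = 2*L*(-64 + L) (H(L) = (L + (3 + 5)*(-5 - 3))*(L + L) = (L + 8*(-8))*(2*L) = (L - 64)*(2*L) = (-64 + L)*(2*L) = 2*L*(-64 + L))
((0 + H(D(-3))) - 1)⁴ = ((0 + 2*(-7 - 1*(-3))*(-64 + (-7 - 1*(-3)))) - 1)⁴ = ((0 + 2*(-7 + 3)*(-64 + (-7 + 3))) - 1)⁴ = ((0 + 2*(-4)*(-64 - 4)) - 1)⁴ = ((0 + 2*(-4)*(-68)) - 1)⁴ = ((0 + 544) - 1)⁴ = (544 - 1)⁴ = 543⁴ = 86935932801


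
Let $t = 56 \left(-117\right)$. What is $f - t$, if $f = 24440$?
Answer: $30992$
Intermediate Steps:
$t = -6552$
$f - t = 24440 - -6552 = 24440 + 6552 = 30992$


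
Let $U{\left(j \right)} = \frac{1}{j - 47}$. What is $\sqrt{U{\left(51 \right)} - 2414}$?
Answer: $\frac{i \sqrt{9655}}{2} \approx 49.13 i$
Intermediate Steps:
$U{\left(j \right)} = \frac{1}{-47 + j}$
$\sqrt{U{\left(51 \right)} - 2414} = \sqrt{\frac{1}{-47 + 51} - 2414} = \sqrt{\frac{1}{4} - 2414} = \sqrt{- \frac{9655}{4}} = \frac{i \sqrt{9655}}{2}$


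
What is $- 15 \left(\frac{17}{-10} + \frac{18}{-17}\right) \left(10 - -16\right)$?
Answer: $\frac{18291}{17} \approx 1075.9$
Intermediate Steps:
$- 15 \left(\frac{17}{-10} + \frac{18}{-17}\right) \left(10 - -16\right) = - 15 \left(17 \left(- \frac{1}{10}\right) + 18 \left(- \frac{1}{17}\right)\right) \left(10 + 16\right) = - 15 \left(- \frac{17}{10} - \frac{18}{17}\right) 26 = \left(-15\right) \left(- \frac{469}{170}\right) 26 = \frac{1407}{34} \cdot 26 = \frac{18291}{17}$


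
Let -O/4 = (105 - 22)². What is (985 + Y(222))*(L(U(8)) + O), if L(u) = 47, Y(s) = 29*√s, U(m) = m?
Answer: -27096365 - 797761*√222 ≈ -3.8983e+7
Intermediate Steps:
O = -27556 (O = -4*(105 - 22)² = -4*83² = -4*6889 = -27556)
(985 + Y(222))*(L(U(8)) + O) = (985 + 29*√222)*(47 - 27556) = (985 + 29*√222)*(-27509) = -27096365 - 797761*√222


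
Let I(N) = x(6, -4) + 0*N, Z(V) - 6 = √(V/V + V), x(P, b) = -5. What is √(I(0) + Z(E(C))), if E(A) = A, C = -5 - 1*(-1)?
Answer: √(1 + I*√3) ≈ 1.2247 + 0.70711*I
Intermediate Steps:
C = -4 (C = -5 + 1 = -4)
Z(V) = 6 + √(1 + V) (Z(V) = 6 + √(V/V + V) = 6 + √(1 + V))
I(N) = -5 (I(N) = -5 + 0*N = -5 + 0 = -5)
√(I(0) + Z(E(C))) = √(-5 + (6 + √(1 - 4))) = √(-5 + (6 + √(-3))) = √(-5 + (6 + I*√3)) = √(1 + I*√3)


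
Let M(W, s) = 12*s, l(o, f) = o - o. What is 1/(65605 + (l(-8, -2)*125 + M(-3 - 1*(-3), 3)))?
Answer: 1/65641 ≈ 1.5234e-5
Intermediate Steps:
l(o, f) = 0
1/(65605 + (l(-8, -2)*125 + M(-3 - 1*(-3), 3))) = 1/(65605 + (0*125 + 12*3)) = 1/(65605 + (0 + 36)) = 1/(65605 + 36) = 1/65641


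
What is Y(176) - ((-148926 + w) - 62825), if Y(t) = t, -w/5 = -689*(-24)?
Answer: 294607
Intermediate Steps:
w = -82680 (w = -(-3445)*(-24) = -5*16536 = -82680)
Y(176) - ((-148926 + w) - 62825) = 176 - ((-148926 - 82680) - 62825) = 176 - (-231606 - 62825) = 176 - 1*(-294431) = 176 + 294431 = 294607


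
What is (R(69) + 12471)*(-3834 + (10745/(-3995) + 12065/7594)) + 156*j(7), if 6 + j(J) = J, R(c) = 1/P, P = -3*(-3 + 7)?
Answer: -204844094072429/4283016 ≈ -4.7827e+7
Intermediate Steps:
P = -12 (P = -3*4 = -12)
R(c) = -1/12 (R(c) = 1/(-12) = -1/12)
j(J) = -6 + J
(R(69) + 12471)*(-3834 + (10745/(-3995) + 12065/7594)) + 156*j(7) = (-1/12 + 12471)*(-3834 + (10745/(-3995) + 12065/7594)) + 156*(-6 + 7) = 149651*(-3834 + (10745*(-1/3995) + 12065*(1/7594)))/12 + 156*1 = 149651*(-3834 + (-2149/799 + 12065/7594))/12 + 156 = 149651*(-3834 - 6679571/6067606)/12 + 156 = (149651/12)*(-23269880975/6067606) + 156 = -204844762222925/4283016 + 156 = -204844094072429/4283016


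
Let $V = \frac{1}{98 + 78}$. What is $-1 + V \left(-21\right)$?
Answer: $- \frac{197}{176} \approx -1.1193$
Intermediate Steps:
$V = \frac{1}{176} \approx 0.0056818$
$-1 + V \left(-21\right) = -1 + \frac{1}{176} \left(-21\right) = -1 - \frac{21}{176} = - \frac{197}{176}$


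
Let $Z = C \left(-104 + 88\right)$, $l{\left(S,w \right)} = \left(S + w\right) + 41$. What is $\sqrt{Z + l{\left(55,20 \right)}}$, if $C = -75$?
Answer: $2 \sqrt{329} \approx 36.277$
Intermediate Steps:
$l{\left(S,w \right)} = 41 + S + w$
$Z = 1200$ ($Z = - 75 \left(-104 + 88\right) = \left(-75\right) \left(-16\right) = 1200$)
$\sqrt{Z + l{\left(55,20 \right)}} = \sqrt{1200 + \left(41 + 55 + 20\right)} = \sqrt{1200 + 116} = \sqrt{1316} = 2 \sqrt{329}$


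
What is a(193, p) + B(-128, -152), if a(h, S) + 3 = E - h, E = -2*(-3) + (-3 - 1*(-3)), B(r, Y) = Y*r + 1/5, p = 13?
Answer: 96331/5 ≈ 19266.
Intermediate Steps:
B(r, Y) = ⅕ + Y*r (B(r, Y) = Y*r + ⅕ = ⅕ + Y*r)
E = 6 (E = 6 + (-3 + 3) = 6 + 0 = 6)
a(h, S) = 3 - h (a(h, S) = -3 + (6 - h) = 3 - h)
a(193, p) + B(-128, -152) = (3 - 1*193) + (⅕ - 152*(-128)) = (3 - 193) + (⅕ + 19456) = -190 + 97281/5 = 96331/5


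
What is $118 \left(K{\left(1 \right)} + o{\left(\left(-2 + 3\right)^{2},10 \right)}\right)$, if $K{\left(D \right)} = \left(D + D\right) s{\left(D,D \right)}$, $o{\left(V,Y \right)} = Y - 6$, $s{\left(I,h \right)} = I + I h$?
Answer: $944$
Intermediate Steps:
$o{\left(V,Y \right)} = -6 + Y$ ($o{\left(V,Y \right)} = Y - 6 = -6 + Y$)
$K{\left(D \right)} = 2 D^{2} \left(1 + D\right)$ ($K{\left(D \right)} = \left(D + D\right) D \left(1 + D\right) = 2 D D \left(1 + D\right) = 2 D^{2} \left(1 + D\right)$)
$118 \left(K{\left(1 \right)} + o{\left(\left(-2 + 3\right)^{2},10 \right)}\right) = 118 \left(2 \cdot 1^{2} \left(1 + 1\right) + \left(-6 + 10\right)\right) = 118 \left(2 \cdot 1 \cdot 2 + 4\right) = 118 \left(4 + 4\right) = 118 \cdot 8 = 944$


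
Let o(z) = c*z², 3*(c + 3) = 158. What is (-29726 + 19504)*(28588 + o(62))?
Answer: -6731391440/3 ≈ -2.2438e+9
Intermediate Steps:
c = 149/3 (c = -3 + (⅓)*158 = -3 + 158/3 = 149/3 ≈ 49.667)
o(z) = 149*z²/3
(-29726 + 19504)*(28588 + o(62)) = (-29726 + 19504)*(28588 + (149/3)*62²) = -10222*(28588 + (149/3)*3844) = -10222*(28588 + 572756/3) = -10222*658520/3 = -6731391440/3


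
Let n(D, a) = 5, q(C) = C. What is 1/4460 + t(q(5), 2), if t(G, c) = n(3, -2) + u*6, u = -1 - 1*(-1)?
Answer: 22301/4460 ≈ 5.0002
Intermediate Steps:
u = 0 (u = -1 + 1 = 0)
t(G, c) = 5 (t(G, c) = 5 + 0*6 = 5 + 0 = 5)
1/4460 + t(q(5), 2) = 1/4460 + 5 = 22301/4460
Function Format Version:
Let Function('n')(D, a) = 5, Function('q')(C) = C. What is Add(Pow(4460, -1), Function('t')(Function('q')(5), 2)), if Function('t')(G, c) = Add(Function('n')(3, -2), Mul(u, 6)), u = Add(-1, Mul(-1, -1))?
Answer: Rational(22301, 4460) ≈ 5.0002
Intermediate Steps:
u = 0 (u = Add(-1, 1) = 0)
Function('t')(G, c) = 5 (Function('t')(G, c) = Add(5, Mul(0, 6)) = Add(5, 0) = 5)
Add(Pow(4460, -1), Function('t')(Function('q')(5), 2)) = Add(Pow(4460, -1), 5) = Add(Rational(1, 4460), 5) = Rational(22301, 4460)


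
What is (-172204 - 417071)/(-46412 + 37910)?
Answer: 196425/2834 ≈ 69.310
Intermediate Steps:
(-172204 - 417071)/(-46412 + 37910) = -589275/(-8502) = -589275*(-1/8502) = 196425/2834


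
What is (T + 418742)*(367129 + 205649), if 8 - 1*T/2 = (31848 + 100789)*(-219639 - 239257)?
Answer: 69726325799755836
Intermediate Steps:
T = 121733177520 (T = 16 - 2*(31848 + 100789)*(-219639 - 239257) = 16 - 265274*(-458896) = 16 - 2*(-60866588752) = 16 + 121733177504 = 121733177520)
(T + 418742)*(367129 + 205649) = (121733177520 + 418742)*(367129 + 205649) = 121733596262*572778 = 69726325799755836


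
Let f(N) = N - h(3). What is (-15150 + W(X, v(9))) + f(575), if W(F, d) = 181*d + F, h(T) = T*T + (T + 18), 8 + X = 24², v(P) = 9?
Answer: -12408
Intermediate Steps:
X = 568 (X = -8 + 24² = -8 + 576 = 568)
h(T) = 18 + T + T² (h(T) = T² + (18 + T) = 18 + T + T²)
W(F, d) = F + 181*d
f(N) = -30 + N (f(N) = N - (18 + 3 + 3²) = N - (18 + 3 + 9) = N - 1*30 = N - 30 = -30 + N)
(-15150 + W(X, v(9))) + f(575) = (-15150 + (568 + 181*9)) + (-30 + 575) = (-15150 + (568 + 1629)) + 545 = (-15150 + 2197) + 545 = -12953 + 545 = -12408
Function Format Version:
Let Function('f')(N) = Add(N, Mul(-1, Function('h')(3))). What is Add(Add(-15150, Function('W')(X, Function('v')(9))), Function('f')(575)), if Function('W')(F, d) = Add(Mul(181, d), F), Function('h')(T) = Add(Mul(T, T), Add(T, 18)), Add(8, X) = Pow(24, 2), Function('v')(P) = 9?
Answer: -12408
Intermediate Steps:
X = 568 (X = Add(-8, Pow(24, 2)) = Add(-8, 576) = 568)
Function('h')(T) = Add(18, T, Pow(T, 2)) (Function('h')(T) = Add(Pow(T, 2), Add(18, T)) = Add(18, T, Pow(T, 2)))
Function('W')(F, d) = Add(F, Mul(181, d))
Function('f')(N) = Add(-30, N) (Function('f')(N) = Add(N, Mul(-1, Add(18, 3, Pow(3, 2)))) = Add(N, Mul(-1, Add(18, 3, 9))) = Add(N, Mul(-1, 30)) = Add(N, -30) = Add(-30, N))
Add(Add(-15150, Function('W')(X, Function('v')(9))), Function('f')(575)) = Add(Add(-15150, Add(568, Mul(181, 9))), Add(-30, 575)) = Add(Add(-15150, Add(568, 1629)), 545) = Add(Add(-15150, 2197), 545) = Add(-12953, 545) = -12408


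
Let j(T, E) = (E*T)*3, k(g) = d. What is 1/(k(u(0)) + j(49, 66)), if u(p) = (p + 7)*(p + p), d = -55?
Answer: 1/9647 ≈ 0.00010366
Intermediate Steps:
u(p) = 2*p*(7 + p) (u(p) = (7 + p)*(2*p) = 2*p*(7 + p))
k(g) = -55
j(T, E) = 3*E*T
1/(k(u(0)) + j(49, 66)) = 1/(-55 + 3*66*49) = 1/(-55 + 9702) = 1/9647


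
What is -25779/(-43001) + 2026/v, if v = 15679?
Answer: 491308967/674212679 ≈ 0.72871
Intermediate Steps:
-25779/(-43001) + 2026/v = -25779/(-43001) + 2026/15679 = -25779*(-1/43001) + 2026*(1/15679) = 25779/43001 + 2026/15679 = 491308967/674212679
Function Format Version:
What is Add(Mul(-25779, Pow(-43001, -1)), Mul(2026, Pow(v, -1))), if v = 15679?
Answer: Rational(491308967, 674212679) ≈ 0.72871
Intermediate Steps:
Add(Mul(-25779, Pow(-43001, -1)), Mul(2026, Pow(v, -1))) = Add(Mul(-25779, Pow(-43001, -1)), Mul(2026, Pow(15679, -1))) = Add(Mul(-25779, Rational(-1, 43001)), Mul(2026, Rational(1, 15679))) = Add(Rational(25779, 43001), Rational(2026, 15679)) = Rational(491308967, 674212679)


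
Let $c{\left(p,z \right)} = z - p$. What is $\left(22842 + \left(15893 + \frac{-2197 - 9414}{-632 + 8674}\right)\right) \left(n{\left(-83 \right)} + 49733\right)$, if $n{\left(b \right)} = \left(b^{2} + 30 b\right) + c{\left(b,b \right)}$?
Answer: $\frac{8430930680094}{4021} \approx 2.0967 \cdot 10^{9}$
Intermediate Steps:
$n{\left(b \right)} = b^{2} + 30 b$ ($n{\left(b \right)} = \left(b^{2} + 30 b\right) + \left(b - b\right) = \left(b^{2} + 30 b\right) + 0 = b^{2} + 30 b$)
$\left(22842 + \left(15893 + \frac{-2197 - 9414}{-632 + 8674}\right)\right) \left(n{\left(-83 \right)} + 49733\right) = \left(22842 + \left(15893 + \frac{-2197 - 9414}{-632 + 8674}\right)\right) \left(- 83 \left(30 - 83\right) + 49733\right) = \left(22842 + \left(15893 - \frac{11611}{8042}\right)\right) \left(\left(-83\right) \left(-53\right) + 49733\right) = \left(22842 + \left(15893 - \frac{11611}{8042}\right)\right) \left(4399 + 49733\right) = \left(22842 + \left(15893 - \frac{11611}{8042}\right)\right) 54132 = \left(22842 + \frac{127799895}{8042}\right) 54132 = \frac{311495259}{8042} \cdot 54132 = \frac{8430930680094}{4021}$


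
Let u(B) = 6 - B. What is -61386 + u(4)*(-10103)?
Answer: -81592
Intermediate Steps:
-61386 + u(4)*(-10103) = -61386 + (6 - 1*4)*(-10103) = -61386 + (6 - 4)*(-10103) = -61386 + 2*(-10103) = -61386 - 20206 = -81592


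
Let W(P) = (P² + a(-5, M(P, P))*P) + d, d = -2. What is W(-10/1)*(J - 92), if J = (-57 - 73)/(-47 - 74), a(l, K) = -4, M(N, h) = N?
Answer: -1518276/121 ≈ -12548.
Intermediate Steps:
J = 130/121 (J = -130/(-121) = -130*(-1/121) = 130/121 ≈ 1.0744)
W(P) = -2 + P² - 4*P (W(P) = (P² - 4*P) - 2 = -2 + P² - 4*P)
W(-10/1)*(J - 92) = (-2 + (-10/1)² - (-40)/1)*(130/121 - 92) = (-2 + (-10*1)² - (-40))*(-11002/121) = (-2 + (-10)² - 4*(-10))*(-11002/121) = (-2 + 100 + 40)*(-11002/121) = 138*(-11002/121) = -1518276/121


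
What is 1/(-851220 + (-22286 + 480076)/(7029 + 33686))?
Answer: -8143/6931392902 ≈ -1.1748e-6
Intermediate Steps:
1/(-851220 + (-22286 + 480076)/(7029 + 33686)) = 1/(-851220 + 457790/40715) = 1/(-851220 + 457790*(1/40715)) = 1/(-851220 + 91558/8143) = 1/(-6931392902/8143) = -8143/6931392902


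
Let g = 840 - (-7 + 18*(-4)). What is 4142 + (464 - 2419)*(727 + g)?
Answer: -3213788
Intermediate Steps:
g = 919 (g = 840 - (-7 - 72) = 840 - 1*(-79) = 840 + 79 = 919)
4142 + (464 - 2419)*(727 + g) = 4142 + (464 - 2419)*(727 + 919) = 4142 - 1955*1646 = 4142 - 3217930 = -3213788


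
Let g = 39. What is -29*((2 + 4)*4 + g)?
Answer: -1827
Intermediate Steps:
-29*((2 + 4)*4 + g) = -29*((2 + 4)*4 + 39) = -29*(6*4 + 39) = -29*(24 + 39) = -29*63 = -1827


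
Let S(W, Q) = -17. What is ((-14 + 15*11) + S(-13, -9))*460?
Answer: 61640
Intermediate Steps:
((-14 + 15*11) + S(-13, -9))*460 = ((-14 + 15*11) - 17)*460 = ((-14 + 165) - 17)*460 = (151 - 17)*460 = 134*460 = 61640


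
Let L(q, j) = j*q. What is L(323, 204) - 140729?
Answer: -74837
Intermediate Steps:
L(323, 204) - 140729 = 204*323 - 140729 = 65892 - 140729 = -74837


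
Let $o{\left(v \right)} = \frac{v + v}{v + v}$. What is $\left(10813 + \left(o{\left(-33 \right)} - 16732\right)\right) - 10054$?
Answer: $-15972$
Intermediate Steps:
$o{\left(v \right)} = 1$ ($o{\left(v \right)} = \frac{2 v}{2 v} = 2 v \frac{1}{2 v} = 1$)
$\left(10813 + \left(o{\left(-33 \right)} - 16732\right)\right) - 10054 = \left(10813 + \left(1 - 16732\right)\right) - 10054 = \left(10813 - 16731\right) - 10054 = -5918 - 10054 = -15972$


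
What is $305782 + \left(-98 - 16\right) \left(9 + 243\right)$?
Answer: $277054$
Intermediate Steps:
$305782 + \left(-98 - 16\right) \left(9 + 243\right) = 305782 - 28728 = 277054$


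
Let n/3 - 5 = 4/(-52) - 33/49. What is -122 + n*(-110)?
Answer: -971024/637 ≈ -1524.4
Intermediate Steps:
n = 8121/637 (n = 15 + 3*(4/(-52) - 33/49) = 15 + 3*(4*(-1/52) - 33*1/49) = 15 + 3*(-1/13 - 33/49) = 15 + 3*(-478/637) = 15 - 1434/637 = 8121/637 ≈ 12.749)
-122 + n*(-110) = -122 + (8121/637)*(-110) = -122 - 893310/637 = -971024/637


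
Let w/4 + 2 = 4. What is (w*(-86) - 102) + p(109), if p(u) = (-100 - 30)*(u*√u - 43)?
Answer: 4800 - 14170*√109 ≈ -1.4314e+5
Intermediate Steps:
w = 8 (w = -8 + 4*4 = -8 + 16 = 8)
p(u) = 5590 - 130*u^(3/2) (p(u) = -130*(u^(3/2) - 43) = -130*(-43 + u^(3/2)) = 5590 - 130*u^(3/2))
(w*(-86) - 102) + p(109) = (8*(-86) - 102) + (5590 - 14170*√109) = (-688 - 102) + (5590 - 14170*√109) = -790 + (5590 - 14170*√109) = 4800 - 14170*√109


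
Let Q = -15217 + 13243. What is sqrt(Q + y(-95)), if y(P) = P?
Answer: I*sqrt(2069) ≈ 45.486*I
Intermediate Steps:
Q = -1974
sqrt(Q + y(-95)) = sqrt(-1974 - 95) = sqrt(-2069) = I*sqrt(2069)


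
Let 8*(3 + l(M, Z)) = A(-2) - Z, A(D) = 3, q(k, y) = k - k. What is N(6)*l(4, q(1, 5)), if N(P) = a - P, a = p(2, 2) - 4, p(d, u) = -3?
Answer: 273/8 ≈ 34.125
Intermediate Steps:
q(k, y) = 0
a = -7 (a = -3 - 4 = -7)
N(P) = -7 - P
l(M, Z) = -21/8 - Z/8 (l(M, Z) = -3 + (3 - Z)/8 = -3 + (3/8 - Z/8) = -21/8 - Z/8)
N(6)*l(4, q(1, 5)) = (-7 - 1*6)*(-21/8 - ⅛*0) = (-7 - 6)*(-21/8 + 0) = -13*(-21/8) = 273/8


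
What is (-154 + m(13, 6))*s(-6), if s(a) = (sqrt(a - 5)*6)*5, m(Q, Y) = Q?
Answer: -4230*I*sqrt(11) ≈ -14029.0*I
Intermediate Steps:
s(a) = 30*sqrt(-5 + a) (s(a) = (sqrt(-5 + a)*6)*5 = (6*sqrt(-5 + a))*5 = 30*sqrt(-5 + a))
(-154 + m(13, 6))*s(-6) = (-154 + 13)*(30*sqrt(-5 - 6)) = -4230*sqrt(-11) = -4230*I*sqrt(11)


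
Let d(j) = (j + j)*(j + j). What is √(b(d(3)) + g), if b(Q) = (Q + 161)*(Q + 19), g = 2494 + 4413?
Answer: √17742 ≈ 133.20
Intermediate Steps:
g = 6907
d(j) = 4*j² (d(j) = (2*j)*(2*j) = 4*j²)
b(Q) = (19 + Q)*(161 + Q) (b(Q) = (161 + Q)*(19 + Q) = (19 + Q)*(161 + Q))
√(b(d(3)) + g) = √((3059 + (4*3²)² + 180*(4*3²)) + 6907) = √((3059 + (4*9)² + 180*(4*9)) + 6907) = √((3059 + 36² + 180*36) + 6907) = √((3059 + 1296 + 6480) + 6907) = √(10835 + 6907) = √17742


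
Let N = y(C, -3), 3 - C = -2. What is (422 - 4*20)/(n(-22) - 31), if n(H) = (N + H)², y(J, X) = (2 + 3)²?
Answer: -171/11 ≈ -15.545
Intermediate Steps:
C = 5 (C = 3 - 1*(-2) = 3 + 2 = 5)
y(J, X) = 25 (y(J, X) = 5² = 25)
N = 25
n(H) = (25 + H)²
(422 - 4*20)/(n(-22) - 31) = (422 - 4*20)/((25 - 22)² - 31) = (422 - 80)/(3² - 31) = 342/(9 - 31) = 342/(-22) = 342*(-1/22) = -171/11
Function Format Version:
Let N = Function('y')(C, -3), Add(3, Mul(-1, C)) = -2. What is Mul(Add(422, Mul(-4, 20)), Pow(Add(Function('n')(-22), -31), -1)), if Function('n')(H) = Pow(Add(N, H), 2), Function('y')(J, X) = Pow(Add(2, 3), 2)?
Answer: Rational(-171, 11) ≈ -15.545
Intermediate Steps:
C = 5 (C = Add(3, Mul(-1, -2)) = Add(3, 2) = 5)
Function('y')(J, X) = 25 (Function('y')(J, X) = Pow(5, 2) = 25)
N = 25
Function('n')(H) = Pow(Add(25, H), 2)
Mul(Add(422, Mul(-4, 20)), Pow(Add(Function('n')(-22), -31), -1)) = Mul(Add(422, Mul(-4, 20)), Pow(Add(Pow(Add(25, -22), 2), -31), -1)) = Mul(Add(422, -80), Pow(Add(Pow(3, 2), -31), -1)) = Mul(342, Pow(Add(9, -31), -1)) = Mul(342, Pow(-22, -1)) = Mul(342, Rational(-1, 22)) = Rational(-171, 11)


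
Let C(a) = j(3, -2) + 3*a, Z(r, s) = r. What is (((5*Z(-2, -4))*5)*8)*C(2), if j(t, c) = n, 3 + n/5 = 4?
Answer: -4400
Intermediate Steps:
n = 5 (n = -15 + 5*4 = -15 + 20 = 5)
j(t, c) = 5
C(a) = 5 + 3*a
(((5*Z(-2, -4))*5)*8)*C(2) = (((5*(-2))*5)*8)*(5 + 3*2) = (-10*5*8)*(5 + 6) = -50*8*11 = -400*11 = -4400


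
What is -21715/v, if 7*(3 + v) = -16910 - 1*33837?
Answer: 152005/50768 ≈ 2.9941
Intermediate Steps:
v = -50768/7 (v = -3 + (-16910 - 1*33837)/7 = -3 + (-16910 - 33837)/7 = -3 + (⅐)*(-50747) = -3 - 50747/7 = -50768/7 ≈ -7252.6)
-21715/v = -21715/(-50768/7) = -21715*(-7/50768) = 152005/50768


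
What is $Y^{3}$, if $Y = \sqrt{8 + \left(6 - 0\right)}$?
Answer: $14 \sqrt{14} \approx 52.383$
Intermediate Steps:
$Y = \sqrt{14}$ ($Y = \sqrt{8 + \left(6 + 0\right)} = \sqrt{8 + 6} = \sqrt{14} \approx 3.7417$)
$Y^{3} = \left(\sqrt{14}\right)^{3} = 14 \sqrt{14}$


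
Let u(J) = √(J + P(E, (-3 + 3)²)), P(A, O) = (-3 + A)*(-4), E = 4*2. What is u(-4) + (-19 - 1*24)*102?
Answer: -4386 + 2*I*√6 ≈ -4386.0 + 4.899*I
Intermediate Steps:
E = 8
P(A, O) = 12 - 4*A
u(J) = √(-20 + J) (u(J) = √(J + (12 - 4*8)) = √(J + (12 - 32)) = √(J - 20) = √(-20 + J))
u(-4) + (-19 - 1*24)*102 = √(-20 - 4) + (-19 - 1*24)*102 = √(-24) + (-19 - 24)*102 = 2*I*√6 - 43*102 = 2*I*√6 - 4386 = -4386 + 2*I*√6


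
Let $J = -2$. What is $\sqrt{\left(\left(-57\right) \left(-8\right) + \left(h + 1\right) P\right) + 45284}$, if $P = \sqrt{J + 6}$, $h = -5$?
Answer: $2 \sqrt{11433} \approx 213.85$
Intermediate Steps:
$P = 2$ ($P = \sqrt{-2 + 6} = \sqrt{4} = 2$)
$\sqrt{\left(\left(-57\right) \left(-8\right) + \left(h + 1\right) P\right) + 45284} = \sqrt{\left(\left(-57\right) \left(-8\right) + \left(-5 + 1\right) 2\right) + 45284} = \sqrt{\left(456 - 8\right) + 45284} = \sqrt{448 + 45284} = \sqrt{45732} = 2 \sqrt{11433}$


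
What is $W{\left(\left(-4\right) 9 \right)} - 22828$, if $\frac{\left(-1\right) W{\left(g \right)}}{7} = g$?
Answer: $-22576$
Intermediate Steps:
$W{\left(g \right)} = - 7 g$
$W{\left(\left(-4\right) 9 \right)} - 22828 = - 7 \left(\left(-4\right) 9\right) - 22828 = \left(-7\right) \left(-36\right) - 22828 = 252 - 22828 = -22576$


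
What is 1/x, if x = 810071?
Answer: 1/810071 ≈ 1.2345e-6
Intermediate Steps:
1/x = 1/810071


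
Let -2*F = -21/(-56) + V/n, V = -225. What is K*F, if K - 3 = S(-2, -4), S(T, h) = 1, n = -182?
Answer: -1173/364 ≈ -3.2225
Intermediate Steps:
K = 4 (K = 3 + 1 = 4)
F = -1173/1456 (F = -(-21/(-56) - 225/(-182))/2 = -(-21*(-1/56) - 225*(-1/182))/2 = -(3/8 + 225/182)/2 = -½*1173/728 = -1173/1456 ≈ -0.80563)
K*F = 4*(-1173/1456) = -1173/364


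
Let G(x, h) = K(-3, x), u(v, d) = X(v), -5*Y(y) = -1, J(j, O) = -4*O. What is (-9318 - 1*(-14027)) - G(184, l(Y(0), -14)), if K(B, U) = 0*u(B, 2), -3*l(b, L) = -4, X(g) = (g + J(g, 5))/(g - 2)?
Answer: 4709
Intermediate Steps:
Y(y) = ⅕ (Y(y) = -⅕*(-1) = ⅕)
X(g) = (-20 + g)/(-2 + g) (X(g) = (g - 4*5)/(g - 2) = (g - 20)/(-2 + g) = (-20 + g)/(-2 + g))
l(b, L) = 4/3 (l(b, L) = -⅓*(-4) = 4/3)
u(v, d) = (-20 + v)/(-2 + v)
K(B, U) = 0 (K(B, U) = 0*((-20 + B)/(-2 + B)) = 0)
G(x, h) = 0
(-9318 - 1*(-14027)) - G(184, l(Y(0), -14)) = (-9318 - 1*(-14027)) - 1*0 = (-9318 + 14027) + 0 = 4709 + 0 = 4709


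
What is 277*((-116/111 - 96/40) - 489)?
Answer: -75706039/555 ≈ -1.3641e+5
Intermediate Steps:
277*((-116/111 - 96/40) - 489) = 277*((-116*1/111 - 96*1/40) - 489) = 277*((-116/111 - 12/5) - 489) = 277*(-1912/555 - 489) = 277*(-273307/555) = -75706039/555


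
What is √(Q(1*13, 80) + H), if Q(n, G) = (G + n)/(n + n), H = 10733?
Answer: √7257926/26 ≈ 103.62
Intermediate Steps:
Q(n, G) = (G + n)/(2*n) (Q(n, G) = (G + n)/((2*n)) = (G + n)*(1/(2*n)) = (G + n)/(2*n))
√(Q(1*13, 80) + H) = √((80 + 1*13)/(2*((1*13))) + 10733) = √((½)*(80 + 13)/13 + 10733) = √((½)*(1/13)*93 + 10733) = √(93/26 + 10733) = √(279151/26) = √7257926/26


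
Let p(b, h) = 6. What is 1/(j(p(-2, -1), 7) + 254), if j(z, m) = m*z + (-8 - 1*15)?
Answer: 1/273 ≈ 0.0036630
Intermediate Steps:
j(z, m) = -23 + m*z (j(z, m) = m*z + (-8 - 15) = m*z - 23 = -23 + m*z)
1/(j(p(-2, -1), 7) + 254) = 1/((-23 + 7*6) + 254) = 1/((-23 + 42) + 254) = 1/(19 + 254) = 1/273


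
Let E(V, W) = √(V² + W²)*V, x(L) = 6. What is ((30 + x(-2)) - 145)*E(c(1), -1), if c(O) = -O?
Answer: 109*√2 ≈ 154.15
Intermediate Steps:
E(V, W) = V*√(V² + W²)
((30 + x(-2)) - 145)*E(c(1), -1) = ((30 + 6) - 145)*((-1*1)*√((-1*1)² + (-1)²)) = (36 - 145)*(-√((-1)² + 1)) = -(-109)*√(1 + 1) = -(-109)*√2 = 109*√2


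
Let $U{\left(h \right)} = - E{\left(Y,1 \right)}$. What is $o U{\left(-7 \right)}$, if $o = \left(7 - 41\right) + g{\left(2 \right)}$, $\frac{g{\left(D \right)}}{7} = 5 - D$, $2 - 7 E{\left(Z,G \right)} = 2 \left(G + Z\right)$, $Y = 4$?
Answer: $- \frac{104}{7} \approx -14.857$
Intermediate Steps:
$E{\left(Z,G \right)} = \frac{2}{7} - \frac{2 G}{7} - \frac{2 Z}{7}$ ($E{\left(Z,G \right)} = \frac{2}{7} - \frac{2 \left(G + Z\right)}{7} = \frac{2}{7} - \frac{2 G + 2 Z}{7} = \frac{2}{7} - \left(\frac{2 G}{7} + \frac{2 Z}{7}\right) = \frac{2}{7} - \frac{2 G}{7} - \frac{2 Z}{7}$)
$g{\left(D \right)} = 35 - 7 D$ ($g{\left(D \right)} = 7 \left(5 - D\right) = 35 - 7 D$)
$U{\left(h \right)} = \frac{8}{7}$ ($U{\left(h \right)} = - (\frac{2}{7} - \frac{2}{7} - \frac{8}{7}) = \left(-1\right) \left(- \frac{8}{7}\right) = \frac{8}{7}$)
$o = -13$ ($o = \left(7 - 41\right) + \left(35 - 14\right) = -34 + \left(35 - 14\right) = -34 + 21 = -13$)
$o U{\left(-7 \right)} = \left(-13\right) \frac{8}{7} = - \frac{104}{7}$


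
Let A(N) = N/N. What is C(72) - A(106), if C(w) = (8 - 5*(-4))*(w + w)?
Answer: 4031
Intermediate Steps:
A(N) = 1
C(w) = 56*w (C(w) = (8 + 20)*(2*w) = 28*(2*w) = 56*w)
C(72) - A(106) = 56*72 - 1*1 = 4032 - 1 = 4031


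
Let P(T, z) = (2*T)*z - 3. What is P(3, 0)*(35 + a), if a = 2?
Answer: -111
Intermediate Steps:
P(T, z) = -3 + 2*T*z (P(T, z) = 2*T*z - 3 = -3 + 2*T*z)
P(3, 0)*(35 + a) = (-3 + 2*3*0)*(35 + 2) = (-3 + 0)*37 = -3*37 = -111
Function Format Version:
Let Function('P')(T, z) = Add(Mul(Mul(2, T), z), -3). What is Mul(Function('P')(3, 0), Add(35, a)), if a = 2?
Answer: -111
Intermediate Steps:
Function('P')(T, z) = Add(-3, Mul(2, T, z)) (Function('P')(T, z) = Add(Mul(2, T, z), -3) = Add(-3, Mul(2, T, z)))
Mul(Function('P')(3, 0), Add(35, a)) = Mul(Add(-3, Mul(2, 3, 0)), Add(35, 2)) = Mul(Add(-3, 0), 37) = Mul(-3, 37) = -111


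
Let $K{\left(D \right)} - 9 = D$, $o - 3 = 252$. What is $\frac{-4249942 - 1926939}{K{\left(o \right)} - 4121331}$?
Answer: $\frac{6176881}{4121067} \approx 1.4989$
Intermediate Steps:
$o = 255$ ($o = 3 + 252 = 255$)
$K{\left(D \right)} = 9 + D$
$\frac{-4249942 - 1926939}{K{\left(o \right)} - 4121331} = \frac{-4249942 - 1926939}{\left(9 + 255\right) - 4121331} = - \frac{6176881}{264 - 4121331} = - \frac{6176881}{-4121067} = \left(-6176881\right) \left(- \frac{1}{4121067}\right) = \frac{6176881}{4121067}$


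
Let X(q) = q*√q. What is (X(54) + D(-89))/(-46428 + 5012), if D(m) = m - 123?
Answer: 53/10354 - 81*√6/20708 ≈ -0.0044625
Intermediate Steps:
D(m) = -123 + m
X(q) = q^(3/2)
(X(54) + D(-89))/(-46428 + 5012) = (54^(3/2) + (-123 - 89))/(-46428 + 5012) = (162*√6 - 212)/(-41416) = (-212 + 162*√6)*(-1/41416) = 53/10354 - 81*√6/20708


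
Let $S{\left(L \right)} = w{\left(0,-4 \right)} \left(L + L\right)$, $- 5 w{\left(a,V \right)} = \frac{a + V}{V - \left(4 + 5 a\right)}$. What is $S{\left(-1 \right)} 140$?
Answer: $28$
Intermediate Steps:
$w{\left(a,V \right)} = - \frac{V + a}{5 \left(-4 + V - 5 a\right)}$ ($w{\left(a,V \right)} = - \frac{\left(a + V\right) \frac{1}{V - \left(4 + 5 a\right)}}{5} = - \frac{\left(V + a\right) \frac{1}{V - \left(4 + 5 a\right)}}{5} = - \frac{\left(V + a\right) \frac{1}{-4 + V - 5 a}}{5} = - \frac{\frac{1}{-4 + V - 5 a} \left(V + a\right)}{5} = - \frac{V + a}{5 \left(-4 + V - 5 a\right)}$)
$S{\left(L \right)} = - \frac{L}{5}$ ($S{\left(L \right)} = \frac{-4 + 0}{5 \left(4 - -4 + 5 \cdot 0\right)} \left(L + L\right) = \frac{1}{5} \frac{1}{4 + 4 + 0} \left(-4\right) 2 L = \frac{1}{5} \cdot \frac{1}{8} \left(-4\right) 2 L = - \frac{2 L}{10} = - \frac{L}{5}$)
$S{\left(-1 \right)} 140 = \left(- \frac{1}{5}\right) \left(-1\right) 140 = \frac{1}{5} \cdot 140 = 28$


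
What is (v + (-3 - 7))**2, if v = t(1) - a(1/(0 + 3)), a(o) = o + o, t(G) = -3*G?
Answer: 1681/9 ≈ 186.78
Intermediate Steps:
a(o) = 2*o
v = -11/3 (v = -3*1 - 2/(0 + 3) = -3 - 2/3 = -11/3 ≈ -3.6667)
(v + (-3 - 7))**2 = (-11/3 + (-3 - 7))**2 = (-11/3 - 10)**2 = (-41/3)**2 = 1681/9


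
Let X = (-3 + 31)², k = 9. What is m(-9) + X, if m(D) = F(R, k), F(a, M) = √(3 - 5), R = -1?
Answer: 784 + I*√2 ≈ 784.0 + 1.4142*I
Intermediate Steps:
X = 784 (X = 28² = 784)
F(a, M) = I*√2 (F(a, M) = √(-2) = I*√2)
m(D) = I*√2
m(-9) + X = I*√2 + 784 = 784 + I*√2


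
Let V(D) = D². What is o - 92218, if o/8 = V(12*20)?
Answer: 368582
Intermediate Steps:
o = 460800 (o = 8*(12*20)² = 8*240² = 8*57600 = 460800)
o - 92218 = 460800 - 92218 = 368582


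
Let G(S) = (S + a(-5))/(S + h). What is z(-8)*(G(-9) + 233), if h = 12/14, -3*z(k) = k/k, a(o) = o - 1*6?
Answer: -13421/171 ≈ -78.485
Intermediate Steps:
a(o) = -6 + o (a(o) = o - 6 = -6 + o)
z(k) = -⅓ (z(k) = -k/(3*k) = -⅓*1 = -⅓)
h = 6/7 (h = 12*(1/14) = 6/7 ≈ 0.85714)
G(S) = (-11 + S)/(6/7 + S) (G(S) = (S + (-6 - 5))/(S + 6/7) = (S - 11)/(6/7 + S) = (-11 + S)/(6/7 + S))
z(-8)*(G(-9) + 233) = -(7*(-11 - 9)/(6 + 7*(-9)) + 233)/3 = -(7*(-20)/(6 - 63) + 233)/3 = -(7*(-20)/(-57) + 233)/3 = -(7*(-1/57)*(-20) + 233)/3 = -(140/57 + 233)/3 = -⅓*13421/57 = -13421/171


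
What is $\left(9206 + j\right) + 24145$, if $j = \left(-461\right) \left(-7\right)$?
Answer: $36578$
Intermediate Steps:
$j = 3227$
$\left(9206 + j\right) + 24145 = \left(9206 + 3227\right) + 24145 = 12433 + 24145 = 36578$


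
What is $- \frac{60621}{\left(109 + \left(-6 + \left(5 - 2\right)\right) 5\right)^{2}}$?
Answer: $- \frac{60621}{8836} \approx -6.8607$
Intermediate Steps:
$- \frac{60621}{\left(109 + \left(-6 + \left(5 - 2\right)\right) 5\right)^{2}} = - \frac{60621}{\left(109 + \left(-6 + 3\right) 5\right)^{2}} = - \frac{60621}{\left(109 - 15\right)^{2}} = - \frac{60621}{94^{2}} = - \frac{60621}{8836}$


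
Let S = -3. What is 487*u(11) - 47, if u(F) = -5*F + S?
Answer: -28293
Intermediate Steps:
u(F) = -3 - 5*F (u(F) = -5*F - 3 = -3 - 5*F)
487*u(11) - 47 = 487*(-3 - 5*11) - 47 = 487*(-3 - 55) - 47 = 487*(-58) - 47 = -28246 - 47 = -28293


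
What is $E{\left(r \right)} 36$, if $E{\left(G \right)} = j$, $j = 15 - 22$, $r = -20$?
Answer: $-252$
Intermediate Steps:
$j = -7$ ($j = 15 - 22 = -7$)
$E{\left(G \right)} = -7$
$E{\left(r \right)} 36 = \left(-7\right) 36 = -252$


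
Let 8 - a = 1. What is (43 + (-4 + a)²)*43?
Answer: 2236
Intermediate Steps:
a = 7 (a = 8 - 1*1 = 8 - 1 = 7)
(43 + (-4 + a)²)*43 = (43 + (-4 + 7)²)*43 = (43 + 3²)*43 = (43 + 9)*43 = 52*43 = 2236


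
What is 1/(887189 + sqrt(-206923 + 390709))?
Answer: 887189/787104137935 - sqrt(183786)/787104137935 ≈ 1.1266e-6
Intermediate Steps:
1/(887189 + sqrt(-206923 + 390709)) = 1/(887189 + sqrt(183786))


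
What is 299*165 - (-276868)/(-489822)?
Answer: 12082545751/244911 ≈ 49334.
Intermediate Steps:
299*165 - (-276868)/(-489822) = 49335 - (-276868)*(-1)/489822 = 49335 - 1*138434/244911 = 49335 - 138434/244911 = 12082545751/244911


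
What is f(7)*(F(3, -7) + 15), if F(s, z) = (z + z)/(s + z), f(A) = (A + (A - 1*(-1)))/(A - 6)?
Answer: 555/2 ≈ 277.50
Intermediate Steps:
f(A) = (1 + 2*A)/(-6 + A) (f(A) = (A + (A + 1))/(-6 + A) = (A + (1 + A))/(-6 + A) = (1 + 2*A)/(-6 + A))
F(s, z) = 2*z/(s + z) (F(s, z) = (2*z)/(s + z) = 2*z/(s + z))
f(7)*(F(3, -7) + 15) = ((1 + 2*7)/(-6 + 7))*(2*(-7)/(3 - 7) + 15) = ((1 + 14)/1)*(2*(-7)/(-4) + 15) = (1*15)*(2*(-7)*(-¼) + 15) = 15*(7/2 + 15) = 15*(37/2) = 555/2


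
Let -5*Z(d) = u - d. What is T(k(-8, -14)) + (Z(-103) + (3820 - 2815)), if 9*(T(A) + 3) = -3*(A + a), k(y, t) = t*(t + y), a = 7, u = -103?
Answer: 897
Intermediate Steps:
Z(d) = 103/5 + d/5 (Z(d) = -(-103 - d)/5 = 103/5 + d/5)
T(A) = -16/3 - A/3 (T(A) = -3 + (-3*(A + 7))/9 = -3 + (-3*(7 + A))/9 = -3 + (-21 - 3*A)/9 = -3 + (-7/3 - A/3) = -16/3 - A/3)
T(k(-8, -14)) + (Z(-103) + (3820 - 2815)) = (-16/3 - (-14)*(-14 - 8)/3) + ((103/5 + (1/5)*(-103)) + (3820 - 2815)) = (-16/3 - (-14)*(-22)/3) + ((103/5 - 103/5) + 1005) = (-16/3 - 1/3*308) + (0 + 1005) = (-16/3 - 308/3) + 1005 = -108 + 1005 = 897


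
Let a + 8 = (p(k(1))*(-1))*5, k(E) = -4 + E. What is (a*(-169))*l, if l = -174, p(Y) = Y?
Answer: 205842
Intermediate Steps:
a = 7 (a = -8 + ((-4 + 1)*(-1))*5 = -8 - 3*(-1)*5 = -8 + 3*5 = -8 + 15 = 7)
(a*(-169))*l = (7*(-169))*(-174) = -1183*(-174) = 205842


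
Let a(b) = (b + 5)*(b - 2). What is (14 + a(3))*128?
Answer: 2816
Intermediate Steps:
a(b) = (-2 + b)*(5 + b) (a(b) = (5 + b)*(-2 + b) = (-2 + b)*(5 + b))
(14 + a(3))*128 = (14 + (-10 + 3² + 3*3))*128 = (14 + (-10 + 9 + 9))*128 = (14 + 8)*128 = 22*128 = 2816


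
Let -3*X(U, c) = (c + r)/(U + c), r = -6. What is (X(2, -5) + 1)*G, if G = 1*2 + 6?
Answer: -16/9 ≈ -1.7778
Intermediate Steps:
X(U, c) = -(-6 + c)/(3*(U + c)) (X(U, c) = -(c - 6)/(3*(U + c)) = -(-6 + c)/(3*(U + c)))
G = 8 (G = 2 + 6 = 8)
(X(2, -5) + 1)*G = ((2 - ⅓*(-5))/(2 - 5) + 1)*8 = ((2 + 5/3)/(-3) + 1)*8 = (-⅓*11/3 + 1)*8 = (-11/9 + 1)*8 = -2/9*8 = -16/9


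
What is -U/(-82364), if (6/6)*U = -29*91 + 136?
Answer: -2503/82364 ≈ -0.030389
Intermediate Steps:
U = -2503 (U = -29*91 + 136 = -2639 + 136 = -2503)
-U/(-82364) = -(-2503)/(-82364) = -(-2503)*(-1)/82364 = -1*2503/82364 = -2503/82364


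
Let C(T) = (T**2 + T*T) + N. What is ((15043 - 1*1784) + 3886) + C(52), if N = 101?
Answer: 22654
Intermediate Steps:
C(T) = 101 + 2*T**2 (C(T) = (T**2 + T*T) + 101 = (T**2 + T**2) + 101 = 2*T**2 + 101 = 101 + 2*T**2)
((15043 - 1*1784) + 3886) + C(52) = ((15043 - 1*1784) + 3886) + (101 + 2*52**2) = ((15043 - 1784) + 3886) + (101 + 2*2704) = (13259 + 3886) + (101 + 5408) = 17145 + 5509 = 22654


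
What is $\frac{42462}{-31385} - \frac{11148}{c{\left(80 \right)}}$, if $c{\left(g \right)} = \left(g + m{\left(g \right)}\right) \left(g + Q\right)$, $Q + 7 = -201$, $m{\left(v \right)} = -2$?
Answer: $- \frac{6171719}{26112320} \approx -0.23635$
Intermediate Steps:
$Q = -208$ ($Q = -7 - 201 = -208$)
$c{\left(g \right)} = \left(-208 + g\right) \left(-2 + g\right)$ ($c{\left(g \right)} = \left(g - 2\right) \left(g - 208\right) = \left(-2 + g\right) \left(-208 + g\right) = \left(-208 + g\right) \left(-2 + g\right)$)
$\frac{42462}{-31385} - \frac{11148}{c{\left(80 \right)}} = \frac{42462}{-31385} - \frac{11148}{416 + 80^{2} - 16800} = 42462 \left(- \frac{1}{31385}\right) - \frac{11148}{416 + 6400 - 16800} = - \frac{42462}{31385} - \frac{11148}{-9984} = - \frac{42462}{31385} - - \frac{929}{832} = - \frac{42462}{31385} + \frac{929}{832} = - \frac{6171719}{26112320}$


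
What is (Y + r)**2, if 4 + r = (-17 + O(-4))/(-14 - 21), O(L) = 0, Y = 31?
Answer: 925444/1225 ≈ 755.46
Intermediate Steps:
r = -123/35 (r = -4 + (-17 + 0)/(-14 - 21) = -4 - 17/(-35) = -4 - 17*(-1/35) = -4 + 17/35 = -123/35 ≈ -3.5143)
(Y + r)**2 = (31 - 123/35)**2 = (962/35)**2 = 925444/1225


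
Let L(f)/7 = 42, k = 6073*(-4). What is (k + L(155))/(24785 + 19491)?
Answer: -11999/22138 ≈ -0.54201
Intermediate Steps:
k = -24292
L(f) = 294 (L(f) = 7*42 = 294)
(k + L(155))/(24785 + 19491) = (-24292 + 294)/(24785 + 19491) = -23998/44276 = -23998*1/44276 = -11999/22138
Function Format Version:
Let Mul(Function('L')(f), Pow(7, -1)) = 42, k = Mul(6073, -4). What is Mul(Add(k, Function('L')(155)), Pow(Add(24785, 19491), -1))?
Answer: Rational(-11999, 22138) ≈ -0.54201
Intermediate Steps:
k = -24292
Function('L')(f) = 294 (Function('L')(f) = Mul(7, 42) = 294)
Mul(Add(k, Function('L')(155)), Pow(Add(24785, 19491), -1)) = Mul(Add(-24292, 294), Pow(Add(24785, 19491), -1)) = Mul(-23998, Pow(44276, -1)) = Mul(-23998, Rational(1, 44276)) = Rational(-11999, 22138)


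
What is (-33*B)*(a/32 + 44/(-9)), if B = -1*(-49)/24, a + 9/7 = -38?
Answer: 949487/2304 ≈ 412.10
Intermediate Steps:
a = -275/7 (a = -9/7 - 38 = -275/7 ≈ -39.286)
B = 49/24 (B = 49*(1/24) = 49/24 ≈ 2.0417)
(-33*B)*(a/32 + 44/(-9)) = (-33*49/24)*(-275/7/32 + 44/(-9)) = -539*(-275/7*1/32 + 44*(-⅑))/8 = -539*(-275/224 - 44/9)/8 = -539/8*(-12331/2016) = 949487/2304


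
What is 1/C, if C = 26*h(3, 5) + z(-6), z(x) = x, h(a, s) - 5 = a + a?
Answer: 1/280 ≈ 0.0035714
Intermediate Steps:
h(a, s) = 5 + 2*a (h(a, s) = 5 + (a + a) = 5 + 2*a)
C = 280 (C = 26*(5 + 2*3) - 6 = 26*(5 + 6) - 6 = 26*11 - 6 = 286 - 6 = 280)
1/C = 1/280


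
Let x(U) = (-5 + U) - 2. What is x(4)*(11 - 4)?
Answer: -21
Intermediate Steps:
x(U) = -7 + U
x(4)*(11 - 4) = (-7 + 4)*(11 - 4) = -3*7 = -21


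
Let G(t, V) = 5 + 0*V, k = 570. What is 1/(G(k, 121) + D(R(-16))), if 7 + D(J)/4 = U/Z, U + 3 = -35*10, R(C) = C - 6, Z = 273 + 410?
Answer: -683/17121 ≈ -0.039893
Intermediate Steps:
Z = 683
R(C) = -6 + C
U = -353 (U = -3 - 35*10 = -3 - 350 = -353)
G(t, V) = 5 (G(t, V) = 5 + 0 = 5)
D(J) = -20536/683 (D(J) = -28 + 4*(-353/683) = -28 - 1412/683 = -20536/683)
1/(G(k, 121) + D(R(-16))) = 1/(5 - 20536/683) = 1/(-17121/683) = -683/17121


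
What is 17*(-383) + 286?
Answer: -6225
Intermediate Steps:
17*(-383) + 286 = -6511 + 286 = -6225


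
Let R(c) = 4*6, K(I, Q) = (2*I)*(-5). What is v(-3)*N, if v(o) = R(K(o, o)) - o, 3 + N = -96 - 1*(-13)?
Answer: -2322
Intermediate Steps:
K(I, Q) = -10*I
R(c) = 24
N = -86 (N = -3 + (-96 - 1*(-13)) = -3 + (-96 + 13) = -3 - 83 = -86)
v(o) = 24 - o
v(-3)*N = (24 - 1*(-3))*(-86) = (24 + 3)*(-86) = 27*(-86) = -2322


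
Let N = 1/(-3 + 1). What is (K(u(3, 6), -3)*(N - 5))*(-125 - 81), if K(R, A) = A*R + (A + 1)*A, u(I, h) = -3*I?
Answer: 37389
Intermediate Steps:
K(R, A) = A*R + A*(1 + A) (K(R, A) = A*R + (1 + A)*A = A*R + A*(1 + A))
N = -½ (N = 1/(-2) = -½ ≈ -0.50000)
(K(u(3, 6), -3)*(N - 5))*(-125 - 81) = ((-3*(1 - 3 - 3*3))*(-½ - 5))*(-125 - 81) = (-3*(1 - 3 - 9)*(-11/2))*(-206) = (-3*(-11)*(-11/2))*(-206) = (33*(-11/2))*(-206) = -363/2*(-206) = 37389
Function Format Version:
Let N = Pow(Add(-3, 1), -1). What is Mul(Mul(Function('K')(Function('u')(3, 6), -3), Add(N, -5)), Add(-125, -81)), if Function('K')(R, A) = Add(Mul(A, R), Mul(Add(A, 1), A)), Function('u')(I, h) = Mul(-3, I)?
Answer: 37389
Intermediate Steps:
Function('K')(R, A) = Add(Mul(A, R), Mul(A, Add(1, A))) (Function('K')(R, A) = Add(Mul(A, R), Mul(Add(1, A), A)) = Add(Mul(A, R), Mul(A, Add(1, A))))
N = Rational(-1, 2) (N = Pow(-2, -1) = Rational(-1, 2) ≈ -0.50000)
Mul(Mul(Function('K')(Function('u')(3, 6), -3), Add(N, -5)), Add(-125, -81)) = Mul(Mul(Mul(-3, Add(1, -3, Mul(-3, 3))), Add(Rational(-1, 2), -5)), Add(-125, -81)) = Mul(Mul(Mul(-3, Add(1, -3, -9)), Rational(-11, 2)), -206) = Mul(Mul(Mul(-3, -11), Rational(-11, 2)), -206) = Mul(Mul(33, Rational(-11, 2)), -206) = Mul(Rational(-363, 2), -206) = 37389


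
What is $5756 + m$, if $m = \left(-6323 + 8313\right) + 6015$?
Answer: $13761$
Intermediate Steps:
$m = 8005$ ($m = 1990 + 6015 = 8005$)
$5756 + m = 5756 + 8005 = 13761$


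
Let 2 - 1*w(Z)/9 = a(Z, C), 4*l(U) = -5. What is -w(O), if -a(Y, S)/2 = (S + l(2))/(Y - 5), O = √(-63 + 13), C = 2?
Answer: -171/10 + 9*I*√2/10 ≈ -17.1 + 1.2728*I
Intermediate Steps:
O = 5*I*√2 (O = √(-50) = 5*I*√2 ≈ 7.0711*I)
l(U) = -5/4 (l(U) = (¼)*(-5) = -5/4)
a(Y, S) = -2*(-5/4 + S)/(-5 + Y) (a(Y, S) = -2*(S - 5/4)/(Y - 5) = -2*(-5/4 + S)/(-5 + Y))
w(Z) = 18 + 27/(2*(-5 + Z)) (w(Z) = 18 - 9*(5 - 4*2)/(2*(-5 + Z)) = 18 - 9*(5 - 8)/(2*(-5 + Z)) = 18 - 9*(-3)/(2*(-5 + Z)) = 18 - (-27)/(2*(-5 + Z)) = 18 + 27/(2*(-5 + Z)))
-w(O) = -9*(-17 + 4*(5*I*√2))/(2*(-5 + 5*I*√2)) = -9*(-17 + 20*I*√2)/(2*(-5 + 5*I*√2))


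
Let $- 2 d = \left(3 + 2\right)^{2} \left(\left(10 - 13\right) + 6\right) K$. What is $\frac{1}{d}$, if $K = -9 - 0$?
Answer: $\frac{2}{675} \approx 0.002963$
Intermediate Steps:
$K = -9$ ($K = -9 + 0 = -9$)
$d = \frac{675}{2}$ ($d = - \frac{\left(3 + 2\right)^{2} \left(\left(10 - 13\right) + 6\right) \left(-9\right)}{2} = - \frac{5^{2} \left(-3 + 6\right) \left(-9\right)}{2} = - \frac{25 \cdot 3 \left(-9\right)}{2} = - \frac{75 \left(-9\right)}{2} = \left(- \frac{1}{2}\right) \left(-675\right) = \frac{675}{2} \approx 337.5$)
$\frac{1}{d} = \frac{1}{\frac{675}{2}} = \frac{2}{675}$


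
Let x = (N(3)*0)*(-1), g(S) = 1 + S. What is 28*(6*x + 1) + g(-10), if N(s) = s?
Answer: 19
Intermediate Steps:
x = 0 (x = (3*0)*(-1) = 0*(-1) = 0)
28*(6*x + 1) + g(-10) = 28*(6*0 + 1) + (1 - 10) = 28*(0 + 1) - 9 = 28*1 - 9 = 28 - 9 = 19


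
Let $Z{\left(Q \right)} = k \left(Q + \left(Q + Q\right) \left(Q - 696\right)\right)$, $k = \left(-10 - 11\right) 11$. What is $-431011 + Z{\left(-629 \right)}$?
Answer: $-385328062$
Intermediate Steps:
$k = -231$ ($k = \left(-21\right) 11 = -231$)
$Z{\left(Q \right)} = - 231 Q - 462 Q \left(-696 + Q\right)$ ($Z{\left(Q \right)} = - 231 \left(Q + \left(Q + Q\right) \left(Q - 696\right)\right) = - 231 \left(Q + 2 Q \left(-696 + Q\right)\right) = - 231 Q - 462 Q \left(-696 + Q\right)$)
$-431011 + Z{\left(-629 \right)} = -431011 + 231 \left(-629\right) \left(1391 - -1258\right) = -431011 + 231 \left(-629\right) \left(1391 + 1258\right) = -431011 + 231 \left(-629\right) 2649 = -431011 - 384897051 = -385328062$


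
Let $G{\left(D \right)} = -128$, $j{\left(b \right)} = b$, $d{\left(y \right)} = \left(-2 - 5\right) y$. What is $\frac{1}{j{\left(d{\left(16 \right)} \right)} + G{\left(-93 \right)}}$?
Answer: $- \frac{1}{240} \approx -0.0041667$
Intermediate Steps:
$d{\left(y \right)} = - 7 y$
$\frac{1}{j{\left(d{\left(16 \right)} \right)} + G{\left(-93 \right)}} = \frac{1}{\left(-7\right) 16 - 128} = \frac{1}{-112 - 128} = \frac{1}{-240} = - \frac{1}{240}$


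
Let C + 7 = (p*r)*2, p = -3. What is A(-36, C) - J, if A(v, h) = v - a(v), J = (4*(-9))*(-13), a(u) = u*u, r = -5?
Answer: -1800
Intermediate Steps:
a(u) = u**2
J = 468 (J = -36*(-13) = 468)
C = 23 (C = -7 - 3*(-5)*2 = -7 + 15*2 = -7 + 30 = 23)
A(v, h) = v - v**2
A(-36, C) - J = -36*(1 - 1*(-36)) - 1*468 = -36*(1 + 36) - 468 = -36*37 - 468 = -1332 - 468 = -1800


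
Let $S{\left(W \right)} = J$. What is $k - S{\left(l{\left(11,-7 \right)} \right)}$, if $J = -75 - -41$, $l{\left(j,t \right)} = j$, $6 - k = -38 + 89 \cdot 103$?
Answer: $-9089$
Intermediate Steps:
$k = -9123$ ($k = 6 - \left(-38 + 89 \cdot 103\right) = 6 - \left(-38 + 9167\right) = 6 - 9129 = -9123$)
$J = -34$ ($J = -75 + 41 = -34$)
$S{\left(W \right)} = -34$
$k - S{\left(l{\left(11,-7 \right)} \right)} = -9123 - -34 = -9123 + 34 = -9089$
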